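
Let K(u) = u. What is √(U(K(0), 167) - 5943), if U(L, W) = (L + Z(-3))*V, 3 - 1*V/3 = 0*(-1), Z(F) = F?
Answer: I*√5970 ≈ 77.266*I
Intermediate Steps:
V = 9 (V = 9 - 0*(-1) = 9 - 3*0 = 9 + 0 = 9)
U(L, W) = -27 + 9*L (U(L, W) = (L - 3)*9 = (-3 + L)*9 = -27 + 9*L)
√(U(K(0), 167) - 5943) = √((-27 + 9*0) - 5943) = √((-27 + 0) - 5943) = √(-27 - 5943) = √(-5970) = I*√5970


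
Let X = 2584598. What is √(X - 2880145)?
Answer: I*√295547 ≈ 543.64*I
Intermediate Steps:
√(X - 2880145) = √(2584598 - 2880145) = √(-295547) = I*√295547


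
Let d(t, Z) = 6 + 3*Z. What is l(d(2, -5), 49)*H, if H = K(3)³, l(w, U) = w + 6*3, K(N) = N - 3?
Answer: 0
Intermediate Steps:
K(N) = -3 + N
l(w, U) = 18 + w (l(w, U) = w + 18 = 18 + w)
H = 0 (H = (-3 + 3)³ = 0³ = 0)
l(d(2, -5), 49)*H = (18 + (6 + 3*(-5)))*0 = (18 + (6 - 15))*0 = (18 - 9)*0 = 9*0 = 0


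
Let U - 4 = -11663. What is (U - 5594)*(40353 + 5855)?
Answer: -797226624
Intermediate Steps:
U = -11659 (U = 4 - 11663 = -11659)
(U - 5594)*(40353 + 5855) = (-11659 - 5594)*(40353 + 5855) = -17253*46208 = -797226624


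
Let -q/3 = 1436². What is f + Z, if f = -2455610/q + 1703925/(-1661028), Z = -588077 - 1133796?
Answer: -737220020874951883/428149899336 ≈ -1.7219e+6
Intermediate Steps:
q = -6186288 (q = -3*1436² = -3*2062096 = -6186288)
Z = -1721873
f = -269255575555/428149899336 (f = -2455610/(-6186288) + 1703925/(-1661028) = -2455610*(-1/6186288) + 1703925*(-1/1661028) = 1227805/3093144 - 567975/553676 = -269255575555/428149899336 ≈ -0.62888)
f + Z = -269255575555/428149899336 - 1721873 = -737220020874951883/428149899336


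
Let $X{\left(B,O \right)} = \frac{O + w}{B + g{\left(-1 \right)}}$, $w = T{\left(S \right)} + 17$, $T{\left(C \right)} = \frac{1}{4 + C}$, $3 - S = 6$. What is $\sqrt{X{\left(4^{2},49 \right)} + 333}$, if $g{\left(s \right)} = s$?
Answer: $\frac{\sqrt{75930}}{15} \approx 18.37$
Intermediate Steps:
$S = -3$ ($S = 3 - 6 = -3$)
$w = 18$ ($w = \frac{1}{4 - 3} + 17 = 1^{-1} + 17 = 1 + 17 = 18$)
$X{\left(B,O \right)} = \frac{18 + O}{-1 + B}$ ($X{\left(B,O \right)} = \frac{O + 18}{B - 1} = \frac{18 + O}{-1 + B}$)
$\sqrt{X{\left(4^{2},49 \right)} + 333} = \sqrt{\frac{18 + 49}{-1 + 4^{2}} + 333} = \sqrt{\frac{1}{-1 + 16} \cdot 67 + 333} = \sqrt{\frac{1}{15} \cdot 67 + 333} = \sqrt{\frac{67}{15} + 333} = \sqrt{\frac{5062}{15}} = \frac{\sqrt{75930}}{15}$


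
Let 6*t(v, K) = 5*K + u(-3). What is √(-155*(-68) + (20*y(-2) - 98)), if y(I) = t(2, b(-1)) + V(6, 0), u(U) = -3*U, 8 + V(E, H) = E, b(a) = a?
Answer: √93738/3 ≈ 102.06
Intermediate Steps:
V(E, H) = -8 + E
t(v, K) = 3/2 + 5*K/6 (t(v, K) = (5*K - 3*(-3))/6 = (5*K + 9)/6 = (9 + 5*K)/6 = 3/2 + 5*K/6)
y(I) = -4/3 (y(I) = (3/2 + (⅚)*(-1)) + (-8 + 6) = (3/2 - ⅚) - 2 = ⅔ - 2 = -4/3)
√(-155*(-68) + (20*y(-2) - 98)) = √(-155*(-68) + (20*(-4/3) - 98)) = √(10540 + (-80/3 - 98)) = √(10540 - 374/3) = √(31246/3) = √93738/3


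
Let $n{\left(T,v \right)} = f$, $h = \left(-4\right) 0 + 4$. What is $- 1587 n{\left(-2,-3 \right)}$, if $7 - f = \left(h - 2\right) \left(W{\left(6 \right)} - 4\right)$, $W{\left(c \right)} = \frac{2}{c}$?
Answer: $-22747$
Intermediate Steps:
$h = 4$ ($h = 0 + 4 = 4$)
$f = \frac{43}{3}$ ($f = 7 - \left(4 - 2\right) \left(\frac{2}{6} - 4\right) = 7 - 2 \left(2 \cdot \frac{1}{6} - 4\right) = 7 - 2 \left(\frac{1}{3} - 4\right) = 7 - 2 \left(- \frac{11}{3}\right) = 7 - - \frac{22}{3} = 7 + \frac{22}{3} = \frac{43}{3} \approx 14.333$)
$n{\left(T,v \right)} = \frac{43}{3}$
$- 1587 n{\left(-2,-3 \right)} = \left(-1587\right) \frac{43}{3} = -22747$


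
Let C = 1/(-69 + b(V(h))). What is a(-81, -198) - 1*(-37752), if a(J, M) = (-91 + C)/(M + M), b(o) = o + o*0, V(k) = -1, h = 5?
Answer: 1046491811/27720 ≈ 37752.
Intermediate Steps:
b(o) = o (b(o) = o + 0 = o)
C = -1/70 (C = 1/(-69 - 1) = 1/(-70) = -1/70 ≈ -0.014286)
a(J, M) = -6371/(140*M) (a(J, M) = (-91 - 1/70)/(M + M) = -6371*1/(2*M)/70 = -6371/(140*M))
a(-81, -198) - 1*(-37752) = -6371/140/(-198) - 1*(-37752) = -6371/140*(-1/198) + 37752 = 6371/27720 + 37752 = 1046491811/27720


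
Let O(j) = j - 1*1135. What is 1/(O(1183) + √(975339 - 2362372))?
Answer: 48/1389337 - I*√1387033/1389337 ≈ 3.4549e-5 - 0.00084769*I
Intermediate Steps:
O(j) = -1135 + j (O(j) = j - 1135 = -1135 + j)
1/(O(1183) + √(975339 - 2362372)) = 1/((-1135 + 1183) + √(975339 - 2362372)) = 1/(48 + √(-1387033)) = 1/(48 + I*√1387033)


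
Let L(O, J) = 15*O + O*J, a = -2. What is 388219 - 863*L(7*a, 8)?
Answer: 666105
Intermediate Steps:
L(O, J) = 15*O + J*O
388219 - 863*L(7*a, 8) = 388219 - 863*(7*(-2))*(15 + 8) = 388219 - 863*(-14*23) = 388219 - 863*(-322) = 388219 - 1*(-277886) = 388219 + 277886 = 666105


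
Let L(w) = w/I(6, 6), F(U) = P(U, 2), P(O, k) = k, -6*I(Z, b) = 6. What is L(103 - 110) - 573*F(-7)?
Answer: -1139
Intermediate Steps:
I(Z, b) = -1 (I(Z, b) = -⅙*6 = -1)
F(U) = 2
L(w) = -w (L(w) = w/(-1) = w*(-1) = -w)
L(103 - 110) - 573*F(-7) = -(103 - 110) - 573*2 = -1*(-7) - 1*1146 = 7 - 1146 = -1139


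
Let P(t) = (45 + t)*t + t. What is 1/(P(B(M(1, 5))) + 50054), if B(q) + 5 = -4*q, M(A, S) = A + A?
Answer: 1/49625 ≈ 2.0151e-5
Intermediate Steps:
M(A, S) = 2*A
B(q) = -5 - 4*q
P(t) = t + t*(45 + t) (P(t) = t*(45 + t) + t = t + t*(45 + t))
1/(P(B(M(1, 5))) + 50054) = 1/((-5 - 8)*(46 + (-5 - 8)) + 50054) = 1/(-13*(46 - 13) + 50054) = 1/(-13*33 + 50054) = 1/(-429 + 50054) = 1/49625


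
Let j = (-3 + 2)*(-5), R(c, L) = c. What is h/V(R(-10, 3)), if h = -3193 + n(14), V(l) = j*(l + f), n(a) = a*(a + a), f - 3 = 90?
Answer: -2801/415 ≈ -6.7494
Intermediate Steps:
f = 93 (f = 3 + 90 = 93)
n(a) = 2*a² (n(a) = a*(2*a) = 2*a²)
j = 5 (j = -1*(-5) = 5)
V(l) = 465 + 5*l (V(l) = 5*(l + 93) = 5*(93 + l) = 465 + 5*l)
h = -2801 (h = -3193 + 2*14² = -3193 + 2*196 = -3193 + 392 = -2801)
h/V(R(-10, 3)) = -2801/(465 + 5*(-10)) = -2801/(465 - 50) = -2801/415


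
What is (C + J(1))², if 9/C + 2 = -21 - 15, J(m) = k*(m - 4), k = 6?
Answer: 480249/1444 ≈ 332.58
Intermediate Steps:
J(m) = -24 + 6*m (J(m) = 6*(m - 4) = 6*(-4 + m) = -24 + 6*m)
C = -9/38 (C = 9/(-2 + (-21 - 15)) = 9/(-2 - 36) = 9/(-38) = 9*(-1/38) = -9/38 ≈ -0.23684)
(C + J(1))² = (-9/38 + (-24 + 6*1))² = (-9/38 + (-24 + 6))² = (-9/38 - 18)² = (-693/38)² = 480249/1444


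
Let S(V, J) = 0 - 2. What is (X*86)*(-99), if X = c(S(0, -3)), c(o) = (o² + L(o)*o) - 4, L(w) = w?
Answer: -34056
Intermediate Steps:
S(V, J) = -2
c(o) = -4 + 2*o² (c(o) = (o² + o*o) - 4 = (o² + o²) - 4 = 2*o² - 4 = -4 + 2*o²)
X = 4 (X = -4 + 2*(-2)² = -4 + 2*4 = -4 + 8 = 4)
(X*86)*(-99) = (4*86)*(-99) = 344*(-99) = -34056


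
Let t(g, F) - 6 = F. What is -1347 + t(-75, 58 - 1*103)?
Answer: -1386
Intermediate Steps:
t(g, F) = 6 + F
-1347 + t(-75, 58 - 1*103) = -1347 + (6 + (58 - 1*103)) = -1347 + (6 + (58 - 103)) = -1347 + (6 - 45) = -1347 - 39 = -1386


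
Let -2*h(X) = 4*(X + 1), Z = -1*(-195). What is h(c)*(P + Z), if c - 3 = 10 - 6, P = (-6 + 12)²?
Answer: -3696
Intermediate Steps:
P = 36 (P = 6² = 36)
Z = 195
c = 7 (c = 3 + (10 - 6) = 3 + 4 = 7)
h(X) = -2 - 2*X (h(X) = -2*(X + 1) = -2*(1 + X) = -(4 + 4*X)/2 = -2 - 2*X)
h(c)*(P + Z) = (-2 - 2*7)*(36 + 195) = (-2 - 14)*231 = -16*231 = -3696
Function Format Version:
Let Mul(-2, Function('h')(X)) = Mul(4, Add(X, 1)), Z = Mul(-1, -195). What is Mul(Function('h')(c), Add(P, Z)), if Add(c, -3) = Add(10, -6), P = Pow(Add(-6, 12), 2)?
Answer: -3696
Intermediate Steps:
P = 36 (P = Pow(6, 2) = 36)
Z = 195
c = 7 (c = Add(3, Add(10, -6)) = Add(3, 4) = 7)
Function('h')(X) = Add(-2, Mul(-2, X)) (Function('h')(X) = Mul(Rational(-1, 2), Mul(4, Add(X, 1))) = Mul(Rational(-1, 2), Mul(4, Add(1, X))) = Mul(Rational(-1, 2), Add(4, Mul(4, X))) = Add(-2, Mul(-2, X)))
Mul(Function('h')(c), Add(P, Z)) = Mul(Add(-2, Mul(-2, 7)), Add(36, 195)) = Mul(Add(-2, -14), 231) = Mul(-16, 231) = -3696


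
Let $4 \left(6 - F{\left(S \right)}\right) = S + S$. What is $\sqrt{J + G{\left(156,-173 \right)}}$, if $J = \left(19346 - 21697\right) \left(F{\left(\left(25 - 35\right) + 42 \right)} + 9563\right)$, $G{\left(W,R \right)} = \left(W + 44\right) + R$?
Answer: $2 i \sqrt{5614769} \approx 4739.1 i$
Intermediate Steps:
$G{\left(W,R \right)} = 44 + R + W$ ($G{\left(W,R \right)} = \left(44 + W\right) + R = 44 + R + W$)
$F{\left(S \right)} = 6 - \frac{S}{2}$ ($F{\left(S \right)} = 6 - \frac{S + S}{4} = 6 - \frac{2 S}{4} = 6 - \frac{S}{2}$)
$J = -22459103$ ($J = \left(19346 - 21697\right) \left(\left(6 - \frac{\left(25 - 35\right) + 42}{2}\right) + 9563\right) = - 2351 \left(\left(6 - \frac{-10 + 42}{2}\right) + 9563\right) = - 2351 \left(\left(6 - 16\right) + 9563\right) = - 2351 \left(-10 + 9563\right) = \left(-2351\right) 9553 = -22459103$)
$\sqrt{J + G{\left(156,-173 \right)}} = \sqrt{-22459103 + \left(44 - 173 + 156\right)} = \sqrt{-22459103 + 27} = \sqrt{-22459076} = 2 i \sqrt{5614769}$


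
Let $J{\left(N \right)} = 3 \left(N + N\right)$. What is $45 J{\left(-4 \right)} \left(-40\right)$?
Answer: $43200$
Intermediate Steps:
$J{\left(N \right)} = 6 N$ ($J{\left(N \right)} = 3 \cdot 2 N = 6 N$)
$45 J{\left(-4 \right)} \left(-40\right) = 45 \cdot 6 \left(-4\right) \left(-40\right) = 45 \left(-24\right) \left(-40\right) = \left(-1080\right) \left(-40\right) = 43200$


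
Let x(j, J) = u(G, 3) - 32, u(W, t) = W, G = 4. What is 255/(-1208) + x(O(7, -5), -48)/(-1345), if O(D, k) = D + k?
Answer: -309151/1624760 ≈ -0.19027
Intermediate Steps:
x(j, J) = -28 (x(j, J) = 4 - 32 = -28)
255/(-1208) + x(O(7, -5), -48)/(-1345) = 255/(-1208) - 28/(-1345) = 255*(-1/1208) - 28*(-1/1345) = -255/1208 + 28/1345 = -309151/1624760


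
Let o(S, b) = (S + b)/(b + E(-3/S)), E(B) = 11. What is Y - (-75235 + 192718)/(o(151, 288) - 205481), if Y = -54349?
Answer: -1113026462401/20479460 ≈ -54348.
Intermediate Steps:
o(S, b) = (S + b)/(11 + b) (o(S, b) = (S + b)/(b + 11) = (S + b)/(11 + b))
Y - (-75235 + 192718)/(o(151, 288) - 205481) = -54349 - (-75235 + 192718)/((151 + 288)/(11 + 288) - 205481) = -54349 - 117483/(439/299 - 205481) = -54349 - 117483/(-61438380/299) = -54349 - 117483*(-299)/61438380 = -54349 - 1*(-11709139/20479460) = -54349 + 11709139/20479460 = -1113026462401/20479460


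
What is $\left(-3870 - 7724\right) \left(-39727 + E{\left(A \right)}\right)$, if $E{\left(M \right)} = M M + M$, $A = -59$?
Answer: $420920170$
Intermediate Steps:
$E{\left(M \right)} = M + M^{2}$ ($E{\left(M \right)} = M^{2} + M = M + M^{2}$)
$\left(-3870 - 7724\right) \left(-39727 + E{\left(A \right)}\right) = \left(-3870 - 7724\right) \left(-39727 - 59 \left(1 - 59\right)\right) = - 11594 \left(-39727 - -3422\right) = - 11594 \left(-39727 + 3422\right) = \left(-11594\right) \left(-36305\right) = 420920170$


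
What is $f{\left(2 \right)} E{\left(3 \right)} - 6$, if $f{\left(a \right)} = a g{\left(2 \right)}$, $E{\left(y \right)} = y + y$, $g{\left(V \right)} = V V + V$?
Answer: $66$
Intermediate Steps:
$g{\left(V \right)} = V + V^{2}$ ($g{\left(V \right)} = V^{2} + V = V + V^{2}$)
$E{\left(y \right)} = 2 y$
$f{\left(a \right)} = 6 a$ ($f{\left(a \right)} = a 2 \left(1 + 2\right) = a 2 \cdot 3 = a 6 = 6 a$)
$f{\left(2 \right)} E{\left(3 \right)} - 6 = 6 \cdot 2 \cdot 2 \cdot 3 - 6 = 12 \cdot 6 - 6 = 72 - 6 = 66$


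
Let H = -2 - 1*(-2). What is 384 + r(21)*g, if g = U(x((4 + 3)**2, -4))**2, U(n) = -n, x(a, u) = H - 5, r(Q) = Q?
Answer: 909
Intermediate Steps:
H = 0 (H = -2 + 2 = 0)
x(a, u) = -5 (x(a, u) = 0 - 5 = -5)
g = 25 (g = (-1*(-5))**2 = 5**2 = 25)
384 + r(21)*g = 384 + 21*25 = 384 + 525 = 909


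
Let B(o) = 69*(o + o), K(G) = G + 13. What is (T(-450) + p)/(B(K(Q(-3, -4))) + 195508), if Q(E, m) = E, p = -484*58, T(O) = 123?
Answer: -27949/196888 ≈ -0.14195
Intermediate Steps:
p = -28072
K(G) = 13 + G
B(o) = 138*o (B(o) = 69*(2*o) = 138*o)
(T(-450) + p)/(B(K(Q(-3, -4))) + 195508) = (123 - 28072)/(138*(13 - 3) + 195508) = -27949/(138*10 + 195508) = -27949/(1380 + 195508) = -27949/196888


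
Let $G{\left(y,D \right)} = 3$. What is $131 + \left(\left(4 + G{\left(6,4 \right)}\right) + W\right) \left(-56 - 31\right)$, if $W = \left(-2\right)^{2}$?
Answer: $-826$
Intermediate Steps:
$W = 4$
$131 + \left(\left(4 + G{\left(6,4 \right)}\right) + W\right) \left(-56 - 31\right) = 131 + \left(\left(4 + 3\right) + 4\right) \left(-56 - 31\right) = 131 + \left(7 + 4\right) \left(-56 - 31\right) = 131 + 11 \left(-87\right) = 131 - 957 = -826$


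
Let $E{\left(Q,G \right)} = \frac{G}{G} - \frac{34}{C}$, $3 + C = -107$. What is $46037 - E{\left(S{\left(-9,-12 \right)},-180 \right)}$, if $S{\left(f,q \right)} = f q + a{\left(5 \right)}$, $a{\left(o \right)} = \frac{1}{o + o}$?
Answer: $\frac{2531963}{55} \approx 46036.0$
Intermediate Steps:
$C = -110$ ($C = -3 - 107 = -110$)
$a{\left(o \right)} = \frac{1}{2 o}$
$S{\left(f,q \right)} = \frac{1}{10} + f q$ ($S{\left(f,q \right)} = f q + \frac{1}{2 \cdot 5} = f q + \frac{1}{2} \cdot \frac{1}{5} = f q + \frac{1}{10} = \frac{1}{10} + f q$)
$E{\left(Q,G \right)} = \frac{72}{55}$ ($E{\left(Q,G \right)} = \frac{G}{G} - \frac{34}{-110} = 1 - - \frac{17}{55} = 1 + \frac{17}{55} = \frac{72}{55}$)
$46037 - E{\left(S{\left(-9,-12 \right)},-180 \right)} = 46037 - \frac{72}{55} = \frac{2531963}{55}$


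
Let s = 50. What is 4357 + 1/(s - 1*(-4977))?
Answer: 21902640/5027 ≈ 4357.0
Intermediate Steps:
4357 + 1/(s - 1*(-4977)) = 4357 + 1/(50 - 1*(-4977)) = 4357 + 1/(50 + 4977) = 4357 + 1/5027 = 21902640/5027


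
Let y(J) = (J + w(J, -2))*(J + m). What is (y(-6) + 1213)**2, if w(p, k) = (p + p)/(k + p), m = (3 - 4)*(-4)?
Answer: 1493284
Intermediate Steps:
m = 4 (m = -1*(-4) = 4)
w(p, k) = 2*p/(k + p) (w(p, k) = (2*p)/(k + p) = 2*p/(k + p))
y(J) = (4 + J)*(J + 2*J/(-2 + J)) (y(J) = (J + 2*J/(-2 + J))*(J + 4) = (J + 2*J/(-2 + J))*(4 + J) = (4 + J)*(J + 2*J/(-2 + J)))
(y(-6) + 1213)**2 = ((-6)**2*(4 - 6)/(-2 - 6) + 1213)**2 = (36*(-2)/(-8) + 1213)**2 = (36*(-1/8)*(-2) + 1213)**2 = (9 + 1213)**2 = 1222**2 = 1493284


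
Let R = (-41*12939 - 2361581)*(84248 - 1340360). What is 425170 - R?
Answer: -3632775967790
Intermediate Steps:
R = 3632776392960 (R = (-530499 - 2361581)*(-1256112) = -2892080*(-1256112) = 3632776392960)
425170 - R = 425170 - 1*3632776392960 = 425170 - 3632776392960 = -3632775967790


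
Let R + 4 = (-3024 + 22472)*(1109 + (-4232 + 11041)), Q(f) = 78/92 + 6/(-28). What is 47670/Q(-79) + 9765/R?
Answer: 39394918429741/523563484 ≈ 75244.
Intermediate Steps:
Q(f) = 102/161 (Q(f) = 78*(1/92) + 6*(-1/28) = 39/46 - 3/14 = 102/161)
R = 153989260 (R = -4 + (-3024 + 22472)*(1109 + (-4232 + 11041)) = -4 + 19448*(1109 + 6809) = -4 + 19448*7918 = -4 + 153989264 = 153989260)
47670/Q(-79) + 9765/R = 47670/(102/161) + 9765/153989260 = 47670*(161/102) + 9765*(1/153989260) = 1279145/17 + 1953/30797852 = 39394918429741/523563484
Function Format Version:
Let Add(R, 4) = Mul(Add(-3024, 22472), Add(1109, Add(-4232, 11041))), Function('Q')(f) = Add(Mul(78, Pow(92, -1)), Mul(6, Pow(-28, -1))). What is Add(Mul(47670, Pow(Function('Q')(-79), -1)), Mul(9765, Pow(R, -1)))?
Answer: Rational(39394918429741, 523563484) ≈ 75244.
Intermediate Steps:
Function('Q')(f) = Rational(102, 161) (Function('Q')(f) = Add(Mul(78, Rational(1, 92)), Mul(6, Rational(-1, 28))) = Add(Rational(39, 46), Rational(-3, 14)) = Rational(102, 161))
R = 153989260 (R = Add(-4, Mul(Add(-3024, 22472), Add(1109, Add(-4232, 11041)))) = Add(-4, Mul(19448, Add(1109, 6809))) = Add(-4, Mul(19448, 7918)) = Add(-4, 153989264) = 153989260)
Add(Mul(47670, Pow(Function('Q')(-79), -1)), Mul(9765, Pow(R, -1))) = Add(Mul(47670, Pow(Rational(102, 161), -1)), Mul(9765, Pow(153989260, -1))) = Add(Mul(47670, Rational(161, 102)), Mul(9765, Rational(1, 153989260))) = Add(Rational(1279145, 17), Rational(1953, 30797852)) = Rational(39394918429741, 523563484)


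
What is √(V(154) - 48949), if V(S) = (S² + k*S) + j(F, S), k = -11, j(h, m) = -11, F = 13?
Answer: I*√26938 ≈ 164.13*I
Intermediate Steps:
V(S) = -11 + S² - 11*S (V(S) = (S² - 11*S) - 11 = -11 + S² - 11*S)
√(V(154) - 48949) = √((-11 + 154² - 11*154) - 48949) = √((-11 + 23716 - 1694) - 48949) = √(22011 - 48949) = √(-26938) = I*√26938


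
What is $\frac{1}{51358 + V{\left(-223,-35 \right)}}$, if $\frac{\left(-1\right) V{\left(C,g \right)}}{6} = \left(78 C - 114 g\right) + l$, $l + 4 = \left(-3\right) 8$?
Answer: $\frac{1}{131950} \approx 7.5786 \cdot 10^{-6}$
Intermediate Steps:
$l = -28$ ($l = -4 - 24 = -28$)
$V{\left(C,g \right)} = 168 - 468 C + 684 g$ ($V{\left(C,g \right)} = - 6 \left(\left(78 C - 114 g\right) - 28\right) = - 6 \left(\left(- 114 g + 78 C\right) - 28\right) = - 6 \left(-28 - 114 g + 78 C\right) = 168 - 468 C + 684 g$)
$\frac{1}{51358 + V{\left(-223,-35 \right)}} = \frac{1}{51358 + \left(168 - -104364 + 684 \left(-35\right)\right)} = \frac{1}{51358 + \left(168 + 104364 - 23940\right)} = \frac{1}{51358 + 80592} = \frac{1}{131950}$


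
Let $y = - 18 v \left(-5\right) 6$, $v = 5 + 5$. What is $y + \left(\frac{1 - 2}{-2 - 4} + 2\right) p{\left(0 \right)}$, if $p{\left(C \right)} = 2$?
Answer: $\frac{16213}{3} \approx 5404.3$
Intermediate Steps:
$v = 10$
$y = 5400$ ($y = - 18 \cdot 10 \left(-5\right) 6 = - 18 \left(\left(-50\right) 6\right) = \left(-18\right) \left(-300\right) = 5400$)
$y + \left(\frac{1 - 2}{-2 - 4} + 2\right) p{\left(0 \right)} = 5400 + \left(\frac{1 - 2}{-2 - 4} + 2\right) 2 = 5400 + \left(- \frac{1}{-6} + 2\right) 2 = 5400 + \left(\left(-1\right) \left(- \frac{1}{6}\right) + 2\right) 2 = 5400 + \left(\frac{1}{6} + 2\right) 2 = 5400 + \frac{13}{6} \cdot 2 = 5400 + \frac{13}{3} = \frac{16213}{3}$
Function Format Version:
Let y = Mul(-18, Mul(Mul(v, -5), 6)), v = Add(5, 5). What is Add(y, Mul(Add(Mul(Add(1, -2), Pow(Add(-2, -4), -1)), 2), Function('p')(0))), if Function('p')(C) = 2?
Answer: Rational(16213, 3) ≈ 5404.3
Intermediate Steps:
v = 10
y = 5400 (y = Mul(-18, Mul(Mul(10, -5), 6)) = Mul(-18, Mul(-50, 6)) = Mul(-18, -300) = 5400)
Add(y, Mul(Add(Mul(Add(1, -2), Pow(Add(-2, -4), -1)), 2), Function('p')(0))) = Add(5400, Mul(Add(Mul(Add(1, -2), Pow(Add(-2, -4), -1)), 2), 2)) = Add(5400, Mul(Add(Mul(-1, Pow(-6, -1)), 2), 2)) = Add(5400, Mul(Add(Mul(-1, Rational(-1, 6)), 2), 2)) = Add(5400, Mul(Add(Rational(1, 6), 2), 2)) = Add(5400, Mul(Rational(13, 6), 2)) = Add(5400, Rational(13, 3)) = Rational(16213, 3)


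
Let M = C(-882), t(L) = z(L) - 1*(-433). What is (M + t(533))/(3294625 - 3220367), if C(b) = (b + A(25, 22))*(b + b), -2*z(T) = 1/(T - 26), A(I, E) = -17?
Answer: 1608476765/75297612 ≈ 21.362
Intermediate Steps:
z(T) = -1/(2*(-26 + T)) (z(T) = -1/(2*(T - 26)) = -1/(2*(-26 + T)))
C(b) = 2*b*(-17 + b) (C(b) = (b - 17)*(b + b) = (-17 + b)*(2*b) = 2*b*(-17 + b))
t(L) = 433 - 1/(-52 + 2*L) (t(L) = -1/(-52 + 2*L) - 1*(-433) = -1/(-52 + 2*L) + 433 = 433 - 1/(-52 + 2*L))
M = 1585836 (M = 2*(-882)*(-17 - 882) = 2*(-882)*(-899) = 1585836)
(M + t(533))/(3294625 - 3220367) = (1585836 + (-22517 + 866*533)/(2*(-26 + 533)))/(3294625 - 3220367) = (1585836 + (½)*(-22517 + 461578)/507)/74258 = (1585836 + (½)*(1/507)*439061)*(1/74258) = (1585836 + 439061/1014)*(1/74258) = (1608476765/1014)*(1/74258) = 1608476765/75297612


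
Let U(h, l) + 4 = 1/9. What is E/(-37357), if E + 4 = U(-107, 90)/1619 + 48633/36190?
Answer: 1401933167/19699260972930 ≈ 7.1167e-5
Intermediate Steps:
U(h, l) = -35/9 (U(h, l) = -4 + 1/9 = -4 + ⅑ = -35/9)
E = -1401933167/527324490 (E = -4 + (-35/9/1619 + 48633/36190) = -4 + (-35/9*1/1619 + 48633*(1/36190)) = -4 + (-35/14571 + 48633/36190) = -4 + 707364793/527324490 = -1401933167/527324490 ≈ -2.6586)
E/(-37357) = -1401933167/527324490/(-37357) = -1401933167/527324490*(-1/37357) = 1401933167/19699260972930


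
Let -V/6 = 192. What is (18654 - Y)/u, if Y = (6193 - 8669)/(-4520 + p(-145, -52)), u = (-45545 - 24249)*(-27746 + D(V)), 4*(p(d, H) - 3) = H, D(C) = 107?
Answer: 21125036/2184633684495 ≈ 9.6698e-6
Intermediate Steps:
V = -1152 (V = -6*192 = -1152)
p(d, H) = 3 + H/4
u = 1929036366 (u = (-45545 - 24249)*(-27746 + 107) = -69794*(-27639) = 1929036366)
Y = 1238/2265 (Y = (6193 - 8669)/(-4520 + (3 + (¼)*(-52))) = -2476/(-4520 + (3 - 13)) = -2476/(-4520 - 10) = -2476/(-4530) = -2476*(-1/4530) = 1238/2265 ≈ 0.54658)
(18654 - Y)/u = (18654 - 1*1238/2265)/1929036366 = (18654 - 1238/2265)*(1/1929036366) = (42250072/2265)*(1/1929036366) = 21125036/2184633684495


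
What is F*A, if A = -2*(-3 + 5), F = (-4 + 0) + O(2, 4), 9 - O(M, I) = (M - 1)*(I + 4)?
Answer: 12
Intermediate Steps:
O(M, I) = 9 - (-1 + M)*(4 + I) (O(M, I) = 9 - (M - 1)*(I + 4) = 9 - (-1 + M)*(4 + I))
F = -3 (F = (-4 + 0) + (13 + 4 - 4*2 - 1*4*2) = -4 + (13 + 4 - 8 - 8) = -4 + 1 = -3)
A = -4 (A = -2*2 = -4)
F*A = -3*(-4) = 12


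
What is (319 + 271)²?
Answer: 348100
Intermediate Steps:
(319 + 271)² = 590² = 348100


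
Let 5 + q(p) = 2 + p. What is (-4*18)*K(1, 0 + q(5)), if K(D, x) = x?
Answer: -144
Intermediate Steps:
q(p) = -3 + p (q(p) = -5 + (2 + p) = -3 + p)
(-4*18)*K(1, 0 + q(5)) = (-4*18)*(0 + (-3 + 5)) = -72*(0 + 2) = -72*2 = -144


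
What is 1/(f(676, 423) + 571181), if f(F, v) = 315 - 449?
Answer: 1/571047 ≈ 1.7512e-6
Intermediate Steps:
f(F, v) = -134
1/(f(676, 423) + 571181) = 1/(-134 + 571181) = 1/571047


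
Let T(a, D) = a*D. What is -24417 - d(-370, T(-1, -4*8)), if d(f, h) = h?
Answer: -24449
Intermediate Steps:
T(a, D) = D*a
-24417 - d(-370, T(-1, -4*8)) = -24417 - (-4*8)*(-1) = -24417 - (-32)*(-1) = -24417 - 1*32 = -24417 - 32 = -24449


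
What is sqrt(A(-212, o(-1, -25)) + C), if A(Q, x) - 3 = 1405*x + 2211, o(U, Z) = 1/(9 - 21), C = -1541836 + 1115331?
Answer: I*sqrt(15278691)/6 ≈ 651.47*I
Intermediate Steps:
C = -426505
o(U, Z) = -1/12 (o(U, Z) = 1/(-12) = -1/12)
A(Q, x) = 2214 + 1405*x (A(Q, x) = 3 + (1405*x + 2211) = 3 + (2211 + 1405*x) = 2214 + 1405*x)
sqrt(A(-212, o(-1, -25)) + C) = sqrt((2214 + 1405*(-1/12)) - 426505) = sqrt((2214 - 1405/12) - 426505) = sqrt(25163/12 - 426505) = sqrt(-5092897/12) = I*sqrt(15278691)/6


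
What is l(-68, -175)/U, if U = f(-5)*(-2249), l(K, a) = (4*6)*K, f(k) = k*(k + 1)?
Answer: 408/11245 ≈ 0.036283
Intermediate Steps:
f(k) = k*(1 + k)
l(K, a) = 24*K
U = -44980 (U = -5*(1 - 5)*(-2249) = -5*(-4)*(-2249) = 20*(-2249) = -44980)
l(-68, -175)/U = (24*(-68))/(-44980) = -1632*(-1/44980) = 408/11245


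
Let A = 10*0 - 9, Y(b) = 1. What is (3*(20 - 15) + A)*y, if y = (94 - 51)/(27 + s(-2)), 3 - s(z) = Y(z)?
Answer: 258/29 ≈ 8.8965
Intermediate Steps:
s(z) = 2 (s(z) = 3 - 1*1 = 3 - 1 = 2)
A = -9 (A = 0 - 9 = -9)
y = 43/29 (y = (94 - 51)/(27 + 2) = 43/29 ≈ 1.4828)
(3*(20 - 15) + A)*y = (3*(20 - 15) - 9)*(43/29) = (3*5 - 9)*(43/29) = (15 - 9)*(43/29) = 6*(43/29) = 258/29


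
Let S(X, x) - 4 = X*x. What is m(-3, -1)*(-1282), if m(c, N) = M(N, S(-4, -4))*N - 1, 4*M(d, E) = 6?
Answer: 3205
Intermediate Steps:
S(X, x) = 4 + X*x
M(d, E) = 3/2 (M(d, E) = (1/4)*6 = 3/2)
m(c, N) = -1 + 3*N/2 (m(c, N) = 3*N/2 - 1 = -1 + 3*N/2)
m(-3, -1)*(-1282) = (-1 + (3/2)*(-1))*(-1282) = (-1 - 3/2)*(-1282) = -5/2*(-1282) = 3205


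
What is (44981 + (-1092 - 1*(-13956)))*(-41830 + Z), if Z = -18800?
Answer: -3507142350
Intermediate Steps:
(44981 + (-1092 - 1*(-13956)))*(-41830 + Z) = (44981 + (-1092 - 1*(-13956)))*(-41830 - 18800) = (44981 + (-1092 + 13956))*(-60630) = (44981 + 12864)*(-60630) = 57845*(-60630) = -3507142350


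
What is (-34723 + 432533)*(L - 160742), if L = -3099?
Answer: -65177588210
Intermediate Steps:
(-34723 + 432533)*(L - 160742) = (-34723 + 432533)*(-3099 - 160742) = 397810*(-163841) = -65177588210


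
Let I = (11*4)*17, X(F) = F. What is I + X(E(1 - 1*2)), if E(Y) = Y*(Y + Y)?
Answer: 750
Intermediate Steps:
E(Y) = 2*Y² (E(Y) = Y*(2*Y) = 2*Y²)
I = 748 (I = 44*17 = 748)
I + X(E(1 - 1*2)) = 748 + 2*(1 - 1*2)² = 748 + 2*(1 - 2)² = 748 + 2*(-1)² = 748 + 2*1 = 748 + 2 = 750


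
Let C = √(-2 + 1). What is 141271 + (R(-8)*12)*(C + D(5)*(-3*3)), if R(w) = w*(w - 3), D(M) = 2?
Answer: 122263 + 1056*I ≈ 1.2226e+5 + 1056.0*I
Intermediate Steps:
C = I (C = √(-1) = I ≈ 1.0*I)
R(w) = w*(-3 + w)
141271 + (R(-8)*12)*(C + D(5)*(-3*3)) = 141271 + (-8*(-3 - 8)*12)*(I + 2*(-3*3)) = 141271 + (-8*(-11)*12)*(I + 2*(-9)) = 141271 + (88*12)*(I - 18) = 141271 + 1056*(-18 + I) = 141271 + (-19008 + 1056*I) = 122263 + 1056*I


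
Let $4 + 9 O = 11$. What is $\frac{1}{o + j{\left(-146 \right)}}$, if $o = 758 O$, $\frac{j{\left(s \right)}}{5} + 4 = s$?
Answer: $- \frac{9}{1444} \approx -0.0062327$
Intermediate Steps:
$O = \frac{7}{9}$ ($O = - \frac{4}{9} + \frac{1}{9} \cdot 11 = - \frac{4}{9} + \frac{11}{9} = \frac{7}{9} \approx 0.77778$)
$j{\left(s \right)} = -20 + 5 s$
$o = \frac{5306}{9}$ ($o = 758 \cdot \frac{7}{9} = \frac{5306}{9} \approx 589.56$)
$\frac{1}{o + j{\left(-146 \right)}} = \frac{1}{\frac{5306}{9} + \left(-20 + 5 \left(-146\right)\right)} = \frac{1}{\frac{5306}{9} - 750} = \frac{1}{- \frac{1444}{9}} = - \frac{9}{1444}$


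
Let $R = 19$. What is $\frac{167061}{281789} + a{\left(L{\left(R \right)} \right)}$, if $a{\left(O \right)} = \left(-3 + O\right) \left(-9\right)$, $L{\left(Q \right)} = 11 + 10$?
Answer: $- \frac{45482757}{281789} \approx -161.41$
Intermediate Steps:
$L{\left(Q \right)} = 21$
$a{\left(O \right)} = 27 - 9 O$
$\frac{167061}{281789} + a{\left(L{\left(R \right)} \right)} = \frac{167061}{281789} + \left(27 - 189\right) = 167061 \cdot \frac{1}{281789} + \left(27 - 189\right) = \frac{167061}{281789} - 162 = - \frac{45482757}{281789}$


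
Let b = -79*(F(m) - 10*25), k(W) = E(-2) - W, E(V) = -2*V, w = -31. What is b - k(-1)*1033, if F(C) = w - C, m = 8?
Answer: 17666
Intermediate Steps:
k(W) = 4 - W (k(W) = -2*(-2) - W = 4 - W)
F(C) = -31 - C
b = 22831 (b = -79*((-31 - 1*8) - 10*25) = -79*((-31 - 8) - 250) = -79*(-39 - 250) = -79*(-289) = 22831)
b - k(-1)*1033 = 22831 - (4 - 1*(-1))*1033 = 22831 - (4 + 1)*1033 = 22831 - 5*1033 = 22831 - 1*5165 = 22831 - 5165 = 17666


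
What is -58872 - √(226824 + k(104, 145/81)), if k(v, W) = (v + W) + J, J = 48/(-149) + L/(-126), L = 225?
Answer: -58872 - √79983628919446/18774 ≈ -59348.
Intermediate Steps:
J = -4397/2086 (J = 48/(-149) + 225/(-126) = 48*(-1/149) + 225*(-1/126) = -48/149 - 25/14 = -4397/2086 ≈ -2.1079)
k(v, W) = -4397/2086 + W + v (k(v, W) = (v + W) - 4397/2086 = (W + v) - 4397/2086 = -4397/2086 + W + v)
-58872 - √(226824 + k(104, 145/81)) = -58872 - √(226824 + (-4397/2086 + 145/81 + 104)) = -58872 - √(226824 + 17518777/168966) = -58872 - √(38343062761/168966) = -58872 - √79983628919446/18774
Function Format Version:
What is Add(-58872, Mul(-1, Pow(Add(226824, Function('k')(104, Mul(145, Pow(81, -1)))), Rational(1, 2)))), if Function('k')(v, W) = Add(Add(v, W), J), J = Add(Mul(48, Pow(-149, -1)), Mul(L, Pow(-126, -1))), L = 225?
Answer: Add(-58872, Mul(Rational(-1, 18774), Pow(79983628919446, Rational(1, 2)))) ≈ -59348.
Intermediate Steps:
J = Rational(-4397, 2086) (J = Add(Mul(48, Pow(-149, -1)), Mul(225, Pow(-126, -1))) = Add(Mul(48, Rational(-1, 149)), Mul(225, Rational(-1, 126))) = Add(Rational(-48, 149), Rational(-25, 14)) = Rational(-4397, 2086) ≈ -2.1079)
Function('k')(v, W) = Add(Rational(-4397, 2086), W, v) (Function('k')(v, W) = Add(Add(v, W), Rational(-4397, 2086)) = Add(Add(W, v), Rational(-4397, 2086)) = Add(Rational(-4397, 2086), W, v))
Add(-58872, Mul(-1, Pow(Add(226824, Function('k')(104, Mul(145, Pow(81, -1)))), Rational(1, 2)))) = Add(-58872, Mul(-1, Pow(Add(226824, Add(Rational(-4397, 2086), Mul(145, Pow(81, -1)), 104)), Rational(1, 2)))) = Add(-58872, Mul(-1, Pow(Add(226824, Add(Rational(-4397, 2086), Mul(145, Rational(1, 81)), 104)), Rational(1, 2)))) = Add(-58872, Mul(-1, Pow(Add(226824, Add(Rational(-4397, 2086), Rational(145, 81), 104)), Rational(1, 2)))) = Add(-58872, Mul(-1, Pow(Add(226824, Rational(17518777, 168966)), Rational(1, 2)))) = Add(-58872, Mul(-1, Pow(Rational(38343062761, 168966), Rational(1, 2)))) = Add(-58872, Mul(-1, Mul(Rational(1, 18774), Pow(79983628919446, Rational(1, 2))))) = Add(-58872, Mul(Rational(-1, 18774), Pow(79983628919446, Rational(1, 2))))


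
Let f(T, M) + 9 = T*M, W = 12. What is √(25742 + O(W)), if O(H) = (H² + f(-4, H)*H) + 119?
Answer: √25321 ≈ 159.13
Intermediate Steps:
f(T, M) = -9 + M*T (f(T, M) = -9 + T*M = -9 + M*T)
O(H) = 119 + H² + H*(-9 - 4*H) (O(H) = (H² + (-9 + H*(-4))*H) + 119 = (H² + (-9 - 4*H)*H) + 119 = (H² + H*(-9 - 4*H)) + 119 = 119 + H² + H*(-9 - 4*H))
√(25742 + O(W)) = √(25742 + (119 - 9*12 - 3*12²)) = √(25742 + (119 - 108 - 3*144)) = √(25742 + (119 - 108 - 432)) = √(25742 - 421) = √25321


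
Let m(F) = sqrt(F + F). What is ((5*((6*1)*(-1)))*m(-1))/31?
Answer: -30*I*sqrt(2)/31 ≈ -1.3686*I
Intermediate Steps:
m(F) = sqrt(2)*sqrt(F) (m(F) = sqrt(2*F) = sqrt(2)*sqrt(F))
((5*((6*1)*(-1)))*m(-1))/31 = ((5*((6*1)*(-1)))*(sqrt(2)*sqrt(-1)))/31 = ((5*(6*(-1)))*(sqrt(2)*I))*(1/31) = ((5*(-6))*(I*sqrt(2)))*(1/31) = -30*I*sqrt(2)*(1/31) = -30*I*sqrt(2)/31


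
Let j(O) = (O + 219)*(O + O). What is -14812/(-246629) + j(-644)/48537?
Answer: 5901028028/520462251 ≈ 11.338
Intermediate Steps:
j(O) = 2*O*(219 + O) (j(O) = (219 + O)*(2*O) = 2*O*(219 + O))
-14812/(-246629) + j(-644)/48537 = -14812/(-246629) + (2*(-644)*(219 - 644))/48537 = -14812*(-1/246629) + (2*(-644)*(-425))*(1/48537) = 644/10723 + 547400*(1/48537) = 644/10723 + 547400/48537 = 5901028028/520462251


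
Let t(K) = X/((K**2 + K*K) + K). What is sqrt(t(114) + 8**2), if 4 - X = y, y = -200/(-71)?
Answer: sqrt(6107664116318)/308921 ≈ 8.0000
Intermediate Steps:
y = 200/71 (y = -200*(-1/71) = 200/71 ≈ 2.8169)
X = 84/71 (X = 4 - 1*200/71 = 4 - 200/71 = 84/71 ≈ 1.1831)
t(K) = 84/(71*(K + 2*K**2)) (t(K) = 84/(71*((K**2 + K*K) + K)) = 84/(71*((K**2 + K**2) + K)) = 84/(71*(2*K**2 + K)) = 84/(71*(K + 2*K**2)))
sqrt(t(114) + 8**2) = sqrt((84/71)/(114*(1 + 2*114)) + 8**2) = sqrt((84/71)*(1/114)/(1 + 228) + 64) = sqrt((84/71)*(1/114)/229 + 64) = sqrt((84/71)*(1/114)*(1/229) + 64) = sqrt(14/308921 + 64) = sqrt(19770958/308921) = sqrt(6107664116318)/308921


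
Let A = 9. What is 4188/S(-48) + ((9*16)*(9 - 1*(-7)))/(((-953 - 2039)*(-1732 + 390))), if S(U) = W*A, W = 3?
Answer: 175166540/1129293 ≈ 155.11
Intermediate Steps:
S(U) = 27 (S(U) = 3*9 = 27)
4188/S(-48) + ((9*16)*(9 - 1*(-7)))/(((-953 - 2039)*(-1732 + 390))) = 4188/27 + ((9*16)*(9 - 1*(-7)))/(((-953 - 2039)*(-1732 + 390))) = 4188*(1/27) + (144*(9 + 7))/((-2992*(-1342))) = 1396/9 + (144*16)/4015264 = 1396/9 + 2304*(1/4015264) = 1396/9 + 72/125477 = 175166540/1129293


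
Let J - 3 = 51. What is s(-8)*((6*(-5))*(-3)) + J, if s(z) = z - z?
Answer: 54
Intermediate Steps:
s(z) = 0
J = 54 (J = 3 + 51 = 54)
s(-8)*((6*(-5))*(-3)) + J = 0*((6*(-5))*(-3)) + 54 = 0*(-30*(-3)) + 54 = 0*90 + 54 = 0 + 54 = 54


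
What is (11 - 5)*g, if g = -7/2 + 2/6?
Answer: -19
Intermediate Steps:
g = -19/6 (g = -7*½ + 2*(⅙) = -7/2 + ⅓ = -19/6 ≈ -3.1667)
(11 - 5)*g = (11 - 5)*(-19/6) = 6*(-19/6) = -19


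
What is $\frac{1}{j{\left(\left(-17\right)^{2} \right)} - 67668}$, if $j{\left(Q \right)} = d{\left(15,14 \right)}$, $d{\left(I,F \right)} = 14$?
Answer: $- \frac{1}{67654} \approx -1.4781 \cdot 10^{-5}$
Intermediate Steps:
$j{\left(Q \right)} = 14$
$\frac{1}{j{\left(\left(-17\right)^{2} \right)} - 67668} = \frac{1}{14 - 67668} = \frac{1}{-67654} = - \frac{1}{67654}$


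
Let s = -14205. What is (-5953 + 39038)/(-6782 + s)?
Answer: -33085/20987 ≈ -1.5765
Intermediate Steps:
(-5953 + 39038)/(-6782 + s) = (-5953 + 39038)/(-6782 - 14205) = 33085/(-20987) = 33085*(-1/20987) = -33085/20987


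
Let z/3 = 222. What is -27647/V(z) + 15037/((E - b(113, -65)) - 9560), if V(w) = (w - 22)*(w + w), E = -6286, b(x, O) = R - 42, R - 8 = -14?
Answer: -2222604367/2258608464 ≈ -0.98406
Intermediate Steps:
R = -6 (R = 8 - 14 = -6)
b(x, O) = -48 (b(x, O) = -6 - 42 = -48)
z = 666 (z = 3*222 = 666)
V(w) = 2*w*(-22 + w) (V(w) = (-22 + w)*(2*w) = 2*w*(-22 + w))
-27647/V(z) + 15037/((E - b(113, -65)) - 9560) = -27647*1/(1332*(-22 + 666)) + 15037/((-6286 - 1*(-48)) - 9560) = -27647/(2*666*644) + 15037/((-6286 + 48) - 9560) = -27647/857808 + 15037/(-6238 - 9560) = -27647*1/857808 + 15037/(-15798) = -27647/857808 + 15037*(-1/15798) = -27647/857808 - 15037/15798 = -2222604367/2258608464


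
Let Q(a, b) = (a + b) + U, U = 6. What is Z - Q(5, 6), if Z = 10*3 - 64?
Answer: -51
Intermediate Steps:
Q(a, b) = 6 + a + b (Q(a, b) = (a + b) + 6 = 6 + a + b)
Z = -34 (Z = 30 - 64 = -34)
Z - Q(5, 6) = -34 - (6 + 5 + 6) = -34 - 1*17 = -34 - 17 = -51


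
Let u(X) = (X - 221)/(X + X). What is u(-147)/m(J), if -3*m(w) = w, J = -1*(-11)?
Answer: -184/539 ≈ -0.34137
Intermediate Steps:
J = 11
u(X) = (-221 + X)/(2*X) (u(X) = (-221 + X)/((2*X)) = (-221 + X)*(1/(2*X)) = (-221 + X)/(2*X))
m(w) = -w/3
u(-147)/m(J) = ((½)*(-221 - 147)/(-147))/((-⅓*11)) = ((½)*(-1/147)*(-368))/(-11/3) = (184/147)*(-3/11) = -184/539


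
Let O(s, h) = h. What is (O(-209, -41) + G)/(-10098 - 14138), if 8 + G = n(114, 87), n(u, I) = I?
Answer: -19/12118 ≈ -0.0015679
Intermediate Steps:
G = 79 (G = -8 + 87 = 79)
(O(-209, -41) + G)/(-10098 - 14138) = (-41 + 79)/(-10098 - 14138) = 38/(-24236) = 38*(-1/24236) = -19/12118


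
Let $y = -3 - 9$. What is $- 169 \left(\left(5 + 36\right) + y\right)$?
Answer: $-4901$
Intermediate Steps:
$y = -12$ ($y = -3 - 9 = -12$)
$- 169 \left(\left(5 + 36\right) + y\right) = - 169 \left(\left(5 + 36\right) - 12\right) = - 169 \left(41 - 12\right) = \left(-169\right) 29 = -4901$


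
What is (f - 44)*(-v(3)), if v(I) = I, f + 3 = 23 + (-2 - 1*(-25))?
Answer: 3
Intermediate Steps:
f = 43 (f = -3 + (23 + (-2 - 1*(-25))) = -3 + (23 + (-2 + 25)) = -3 + (23 + 23) = -3 + 46 = 43)
(f - 44)*(-v(3)) = (43 - 44)*(-1*3) = -1*(-3) = 3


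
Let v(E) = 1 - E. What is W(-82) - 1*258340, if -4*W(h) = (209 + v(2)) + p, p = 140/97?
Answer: -25064059/97 ≈ -2.5839e+5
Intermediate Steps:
p = 140/97 (p = 140*(1/97) = 140/97 ≈ 1.4433)
W(h) = -5079/97 (W(h) = -((209 + (1 - 1*2)) + 140/97)/4 = -((209 + (1 - 2)) + 140/97)/4 = -((209 - 1) + 140/97)/4 = -(208 + 140/97)/4 = -¼*20316/97 = -5079/97)
W(-82) - 1*258340 = -5079/97 - 1*258340 = -5079/97 - 258340 = -25064059/97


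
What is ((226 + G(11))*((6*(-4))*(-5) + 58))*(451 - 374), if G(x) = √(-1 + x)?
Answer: 3097556 + 13706*√10 ≈ 3.1409e+6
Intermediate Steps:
((226 + G(11))*((6*(-4))*(-5) + 58))*(451 - 374) = ((226 + √(-1 + 11))*((6*(-4))*(-5) + 58))*(451 - 374) = ((226 + √10)*(-24*(-5) + 58))*77 = ((226 + √10)*(120 + 58))*77 = ((226 + √10)*178)*77 = (40228 + 178*√10)*77 = 3097556 + 13706*√10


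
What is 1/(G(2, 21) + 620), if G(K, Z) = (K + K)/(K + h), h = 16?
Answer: 9/5582 ≈ 0.0016123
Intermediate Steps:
G(K, Z) = 2*K/(16 + K) (G(K, Z) = (K + K)/(K + 16) = (2*K)/(16 + K) = 2*K/(16 + K))
1/(G(2, 21) + 620) = 1/(2*2/(16 + 2) + 620) = 1/(2*2/18 + 620) = 1/(2*2*(1/18) + 620) = 1/(2/9 + 620) = 1/(5582/9) = 9/5582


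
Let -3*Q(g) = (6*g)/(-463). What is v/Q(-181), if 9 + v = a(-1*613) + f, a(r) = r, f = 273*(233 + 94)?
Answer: -41044487/362 ≈ -1.1338e+5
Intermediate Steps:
f = 89271 (f = 273*327 = 89271)
v = 88649 (v = -9 + (-1*613 + 89271) = -9 + (-613 + 89271) = -9 + 88658 = 88649)
Q(g) = 2*g/463 (Q(g) = -6*g/(3*(-463)) = -6*g*(-1)/(3*463) = -(-2)*g/463 = 2*g/463)
v/Q(-181) = 88649/(((2/463)*(-181))) = 88649/(-362/463) = 88649*(-463/362) = -41044487/362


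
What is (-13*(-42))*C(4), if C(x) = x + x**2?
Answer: 10920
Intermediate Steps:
(-13*(-42))*C(4) = (-13*(-42))*(4*(1 + 4)) = 546*(4*5) = 546*20 = 10920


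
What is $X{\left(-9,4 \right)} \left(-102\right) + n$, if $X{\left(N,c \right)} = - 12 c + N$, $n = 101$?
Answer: $5915$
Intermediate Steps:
$X{\left(N,c \right)} = N - 12 c$
$X{\left(-9,4 \right)} \left(-102\right) + n = \left(-9 - 48\right) \left(-102\right) + 101 = \left(-57\right) \left(-102\right) + 101 = 5814 + 101 = 5915$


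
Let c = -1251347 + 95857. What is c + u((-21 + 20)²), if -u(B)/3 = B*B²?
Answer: -1155493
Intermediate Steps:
u(B) = -3*B³ (u(B) = -3*B*B² = -3*B³)
c = -1155490
c + u((-21 + 20)²) = -1155490 - 3*(-21 + 20)⁶ = -1155490 - 3*((-1)²)³ = -1155490 - 3*1³ = -1155490 - 3*1 = -1155490 - 3 = -1155493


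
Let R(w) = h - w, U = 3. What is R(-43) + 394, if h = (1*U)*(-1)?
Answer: 434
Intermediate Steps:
h = -3 (h = (1*3)*(-1) = 3*(-1) = -3)
R(w) = -3 - w
R(-43) + 394 = (-3 - 1*(-43)) + 394 = (-3 + 43) + 394 = 40 + 394 = 434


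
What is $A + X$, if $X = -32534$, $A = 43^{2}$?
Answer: $-30685$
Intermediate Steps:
$A = 1849$
$A + X = 1849 - 32534 = -30685$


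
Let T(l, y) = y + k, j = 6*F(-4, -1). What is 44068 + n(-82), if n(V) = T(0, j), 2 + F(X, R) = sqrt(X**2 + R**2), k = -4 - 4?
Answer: 44048 + 6*sqrt(17) ≈ 44073.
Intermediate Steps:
k = -8
F(X, R) = -2 + sqrt(R**2 + X**2) (F(X, R) = -2 + sqrt(X**2 + R**2) = -2 + sqrt(R**2 + X**2))
j = -12 + 6*sqrt(17) (j = 6*(-2 + sqrt((-1)**2 + (-4)**2)) = 6*(-2 + sqrt(1 + 16)) = 6*(-2 + sqrt(17)) = -12 + 6*sqrt(17) ≈ 12.739)
T(l, y) = -8 + y (T(l, y) = y - 8 = -8 + y)
n(V) = -20 + 6*sqrt(17) (n(V) = -8 + (-12 + 6*sqrt(17)) = -20 + 6*sqrt(17))
44068 + n(-82) = 44068 + (-20 + 6*sqrt(17)) = 44048 + 6*sqrt(17)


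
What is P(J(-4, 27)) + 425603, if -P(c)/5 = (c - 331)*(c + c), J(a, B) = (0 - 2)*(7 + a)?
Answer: 405383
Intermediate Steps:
J(a, B) = -14 - 2*a (J(a, B) = -2*(7 + a) = -14 - 2*a)
P(c) = -10*c*(-331 + c) (P(c) = -5*(c - 331)*(c + c) = -5*(-331 + c)*2*c = -10*c*(-331 + c))
P(J(-4, 27)) + 425603 = 10*(-14 - 2*(-4))*(331 - (-14 - 2*(-4))) + 425603 = 10*(-14 + 8)*(331 - (-14 + 8)) + 425603 = 10*(-6)*(331 - 1*(-6)) + 425603 = 10*(-6)*(331 + 6) + 425603 = 10*(-6)*337 + 425603 = -20220 + 425603 = 405383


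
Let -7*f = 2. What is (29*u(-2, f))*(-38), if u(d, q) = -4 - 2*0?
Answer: 4408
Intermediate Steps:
f = -2/7 (f = -⅐*2 = -2/7 ≈ -0.28571)
u(d, q) = -4 (u(d, q) = -4 + 0 = -4)
(29*u(-2, f))*(-38) = (29*(-4))*(-38) = -116*(-38) = 4408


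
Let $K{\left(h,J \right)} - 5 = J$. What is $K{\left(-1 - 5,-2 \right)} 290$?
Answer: $870$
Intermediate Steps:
$K{\left(h,J \right)} = 5 + J$
$K{\left(-1 - 5,-2 \right)} 290 = \left(5 - 2\right) 290 = 3 \cdot 290 = 870$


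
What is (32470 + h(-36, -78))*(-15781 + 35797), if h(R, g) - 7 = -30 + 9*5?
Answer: 650359872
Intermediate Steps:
h(R, g) = 22 (h(R, g) = 7 + (-30 + 9*5) = 7 + (-30 + 45) = 7 + 15 = 22)
(32470 + h(-36, -78))*(-15781 + 35797) = (32470 + 22)*(-15781 + 35797) = 32492*20016 = 650359872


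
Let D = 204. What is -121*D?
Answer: -24684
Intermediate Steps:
-121*D = -121*204 = -24684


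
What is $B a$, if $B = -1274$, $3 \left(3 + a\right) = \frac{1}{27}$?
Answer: $\frac{308308}{81} \approx 3806.3$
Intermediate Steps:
$a = - \frac{242}{81}$ ($a = -3 + \frac{1}{3 \cdot 27} = -3 + \frac{1}{3} \cdot \frac{1}{27} = -3 + \frac{1}{81} = - \frac{242}{81} \approx -2.9877$)
$B a = \left(-1274\right) \left(- \frac{242}{81}\right) = \frac{308308}{81}$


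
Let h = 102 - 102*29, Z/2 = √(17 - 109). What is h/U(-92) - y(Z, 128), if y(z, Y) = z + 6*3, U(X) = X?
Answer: 300/23 - 4*I*√23 ≈ 13.043 - 19.183*I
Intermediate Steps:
Z = 4*I*√23 (Z = 2*√(17 - 109) = 2*√(-92) = 2*(2*I*√23) = 4*I*√23 ≈ 19.183*I)
h = -2856 (h = 102 - 2958 = -2856)
y(z, Y) = 18 + z (y(z, Y) = z + 18 = 18 + z)
h/U(-92) - y(Z, 128) = -2856/(-92) - (18 + 4*I*√23) = -2856*(-1/92) + (-18 - 4*I*√23) = 714/23 + (-18 - 4*I*√23) = 300/23 - 4*I*√23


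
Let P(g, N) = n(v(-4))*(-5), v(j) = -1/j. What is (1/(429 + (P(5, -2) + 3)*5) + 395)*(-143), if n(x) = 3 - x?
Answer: -84784557/1501 ≈ -56485.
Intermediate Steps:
P(g, N) = -55/4 (P(g, N) = (3 - (-1)/(-4))*(-5) = (3 - (-1)*(-1)/4)*(-5) = (3 - 1*1/4)*(-5) = (3 - 1/4)*(-5) = (11/4)*(-5) = -55/4)
(1/(429 + (P(5, -2) + 3)*5) + 395)*(-143) = (1/(429 + (-55/4 + 3)*5) + 395)*(-143) = (1/(429 - 43/4*5) + 395)*(-143) = (1/(429 - 215/4) + 395)*(-143) = (1/(1501/4) + 395)*(-143) = (4/1501 + 395)*(-143) = (592899/1501)*(-143) = -84784557/1501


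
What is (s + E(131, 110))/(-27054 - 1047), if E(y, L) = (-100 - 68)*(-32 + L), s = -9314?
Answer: 22418/28101 ≈ 0.79776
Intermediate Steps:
E(y, L) = 5376 - 168*L (E(y, L) = -168*(-32 + L) = 5376 - 168*L)
(s + E(131, 110))/(-27054 - 1047) = (-9314 + (5376 - 168*110))/(-27054 - 1047) = (-9314 + (5376 - 18480))/(-28101) = (-9314 - 13104)*(-1/28101) = -22418*(-1/28101) = 22418/28101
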